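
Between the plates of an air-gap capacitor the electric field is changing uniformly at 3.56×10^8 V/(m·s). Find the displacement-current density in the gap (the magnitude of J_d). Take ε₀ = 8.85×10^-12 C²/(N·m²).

J_d = ε₀ dE/dt = (8.85×10^-12)(3.56×10^8) = 3.15×10^-3 A/m².

3.15×10^-3 A/m²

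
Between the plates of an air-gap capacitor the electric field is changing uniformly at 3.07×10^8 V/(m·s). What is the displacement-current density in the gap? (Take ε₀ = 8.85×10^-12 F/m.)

The displacement-current density is ε₀ ∂E/∂t = (8.85×10^-12)(3.07×10^8) = 2.72×10^-3 A/m².

2.72×10^-3 A/m²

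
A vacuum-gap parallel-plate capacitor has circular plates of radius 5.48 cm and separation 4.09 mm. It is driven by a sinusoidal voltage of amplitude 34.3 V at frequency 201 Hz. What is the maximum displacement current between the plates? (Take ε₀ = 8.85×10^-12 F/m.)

8.84×10^-7 A

The displacement current equals the conduction current C dV/dt, which peaks at C V₀ ω.
With C = ε₀A/d = (8.85×10^-12)(9.434×10^-3)/(4.09×10^-3) = 2.041×10^-11 F and ω = 2πf = 1263 rad/s, I_d,max = (2.041×10^-11)(34.3)(1263) = 8.84×10^-7 A.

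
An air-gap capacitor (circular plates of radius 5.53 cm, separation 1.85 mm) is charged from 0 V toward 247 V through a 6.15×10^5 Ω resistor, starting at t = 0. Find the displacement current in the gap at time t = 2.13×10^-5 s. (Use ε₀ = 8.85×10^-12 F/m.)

1.89×10^-4 A

With C = ε₀A/d = (8.85×10^-12)(9.607×10^-3)/(1.85×10^-3) = 4.596×10^-11 F, the time constant is τ = RC = 2.827×10^-5 s, so t/τ = 0.7534 and e^(−t/τ) = 0.4708.
I_d = I_cond = (V₀/R) e^(−t/τ) = (4.016×10^-4)(0.4708) = 1.89×10^-4 A.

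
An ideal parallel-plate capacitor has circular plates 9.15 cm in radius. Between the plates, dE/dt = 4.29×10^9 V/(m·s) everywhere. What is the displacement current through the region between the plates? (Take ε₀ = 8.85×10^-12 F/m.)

With a uniform field, Φ_E = EA, so I_d = ε₀ A dE/dt = 9.99×10^-4 A.

9.99×10^-4 A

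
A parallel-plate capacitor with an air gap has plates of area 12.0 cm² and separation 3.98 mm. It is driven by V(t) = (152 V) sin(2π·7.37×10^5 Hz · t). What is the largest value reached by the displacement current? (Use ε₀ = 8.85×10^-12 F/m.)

1.88×10^-3 A

The displacement current equals the conduction current C dV/dt, which peaks at C V₀ ω.
With C = ε₀A/d = (8.85×10^-12)(1.20×10^-3)/(3.98×10^-3) = 2.668×10^-12 F and ω = 2πf = 4.631×10^6 rad/s, I_d,max = (2.668×10^-12)(152)(4.631×10^6) = 1.88×10^-3 A.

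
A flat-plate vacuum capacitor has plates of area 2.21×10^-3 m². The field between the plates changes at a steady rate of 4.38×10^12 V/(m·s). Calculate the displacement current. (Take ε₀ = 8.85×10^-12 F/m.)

The displacement current is ε₀ times dΦ_E/dt = ε₀ A dE/dt = (8.85×10^-12)(2.21×10^-3)(4.38×10^12) = 0.0857 A.

0.0857 A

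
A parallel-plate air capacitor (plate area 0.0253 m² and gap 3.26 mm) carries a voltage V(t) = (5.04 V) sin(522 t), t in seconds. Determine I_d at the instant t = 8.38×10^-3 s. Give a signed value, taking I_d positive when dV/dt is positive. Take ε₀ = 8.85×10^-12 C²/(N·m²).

dV/dt = (5.04)(522)·cos(4.37436) = -872.5 V/s.
I_d = C dV/dt with C = ε₀A/d = (8.85×10^-12)(0.0253)/(3.26×10^-3) = 6.868×10^-11 F, so I_d = (6.868×10^-11)(-872.5) = -5.99×10^-8 A.

-5.99×10^-8 A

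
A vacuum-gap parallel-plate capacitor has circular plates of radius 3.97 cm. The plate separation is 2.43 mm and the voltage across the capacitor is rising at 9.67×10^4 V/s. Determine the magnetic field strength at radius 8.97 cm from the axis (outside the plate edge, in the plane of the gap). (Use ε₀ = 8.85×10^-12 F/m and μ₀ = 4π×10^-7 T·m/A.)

3.89×10^-12 T

dE/dt = (dV/dt)/d = 3.979×10^7 V/(m·s); I_d = ε₀(πR²)(dE/dt) = (8.85×10^-12)(4.951×10^-3)(3.979×10^7) = 1.743×10^-6 A.
With r > R the enclosed displacement current is the full I_d; B = μ₀ I_d / (2πr) = 3.89×10^-12 T.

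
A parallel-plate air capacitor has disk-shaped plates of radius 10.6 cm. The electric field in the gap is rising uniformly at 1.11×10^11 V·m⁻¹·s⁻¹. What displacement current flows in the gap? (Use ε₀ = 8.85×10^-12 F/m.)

I_d = ε₀ A (dE/dt) = (8.85×10^-12)(0.03530 m²)(1.11×10^11) = 0.0347 A.

0.0347 A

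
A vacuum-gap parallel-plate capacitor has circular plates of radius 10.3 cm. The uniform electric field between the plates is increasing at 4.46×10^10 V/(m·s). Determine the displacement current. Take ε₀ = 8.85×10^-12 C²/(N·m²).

0.0132 A

With a uniform field, Φ_E = EA, so I_d = ε₀ A dE/dt = 0.0132 A.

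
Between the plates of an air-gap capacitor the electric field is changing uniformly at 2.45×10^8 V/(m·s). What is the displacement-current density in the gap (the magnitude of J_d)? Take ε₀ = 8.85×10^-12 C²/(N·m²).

2.17×10^-3 A/m²

J_d = ε₀ ∂E/∂t, so J_d = 2.17×10^-3 A/m².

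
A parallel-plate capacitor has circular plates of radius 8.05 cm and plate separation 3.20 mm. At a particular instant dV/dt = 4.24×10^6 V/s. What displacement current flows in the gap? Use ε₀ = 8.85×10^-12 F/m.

2.39×10^-4 A

The displacement current equals the charging current C dV/dt. With C = ε₀A/d = (8.85×10^-12)(0.02036)/(3.20×10^-3) = 5.631×10^-11 F, I_d = (5.631×10^-11)(4.24×10^6) = 2.39×10^-4 A.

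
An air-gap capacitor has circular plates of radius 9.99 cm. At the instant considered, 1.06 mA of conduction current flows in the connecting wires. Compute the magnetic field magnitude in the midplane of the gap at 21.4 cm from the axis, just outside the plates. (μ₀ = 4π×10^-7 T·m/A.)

No conduction current crosses the gap, so I_d there equals the 1.06×10^-3 A in the leads.
Outside the plates the loop encloses all of I_d, so B·2πr = μ₀ I_d and B = 9.91×10^-10 T.

9.91×10^-10 T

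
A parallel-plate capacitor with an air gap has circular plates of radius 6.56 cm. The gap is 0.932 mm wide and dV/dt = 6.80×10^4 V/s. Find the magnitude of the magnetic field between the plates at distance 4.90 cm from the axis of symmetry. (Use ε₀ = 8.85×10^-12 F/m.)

dE/dt = (dV/dt)/d = 7.296×10^7 V/(m·s); I_d = ε₀(πR²)(dE/dt) = (8.85×10^-12)(0.01352)(7.296×10^7) = 8.730×10^-6 A.
For r < R the Ampère–Maxwell law gives B(2πr) = μ₀ I_d (r²/R²), so B = μ₀ I_d r/(2πR²) = (4π×10^-7)(8.730×10^-6)(0.0490)/(2π·0.0656²) = 1.99×10^-11 T.

1.99×10^-11 T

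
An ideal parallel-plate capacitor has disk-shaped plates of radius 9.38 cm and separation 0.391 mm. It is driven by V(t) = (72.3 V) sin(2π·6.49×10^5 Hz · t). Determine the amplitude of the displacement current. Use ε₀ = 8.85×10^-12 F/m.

0.184 A

C = ε₀A/d = (8.85×10^-12)(0.02764)/(3.91×10^-4) = 6.256×10^-10 F; ω = 2πf = 4.078×10^6 rad/s.
I_d = C dV/dt, so |I_d|_max = C V₀ ω = (6.256×10^-10)(72.3)(4.078×10^6) = 0.184 A.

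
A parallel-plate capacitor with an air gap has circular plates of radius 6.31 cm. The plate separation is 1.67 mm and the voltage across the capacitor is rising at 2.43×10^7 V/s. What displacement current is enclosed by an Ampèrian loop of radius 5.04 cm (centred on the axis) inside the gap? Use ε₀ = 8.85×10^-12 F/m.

1.03×10^-3 A

I_d = C dV/dt with C = ε₀πR²/d = 6.630×10^-11 F, so I_d = (6.630×10^-11)(2.43×10^7) = 1.611×10^-3 A.
The field is uniform, so I_d,enc = I_d (r/R)² = (1.611×10^-3)(5.04/6.31)² = 1.03×10^-3 A.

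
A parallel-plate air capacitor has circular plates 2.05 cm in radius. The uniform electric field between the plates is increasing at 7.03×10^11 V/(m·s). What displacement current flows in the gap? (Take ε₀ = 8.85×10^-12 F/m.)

I_d = ε₀ A (dE/dt) = (8.85×10^-12)(1.320×10^-3 m²)(7.03×10^11) = 8.21×10^-3 A.

8.21×10^-3 A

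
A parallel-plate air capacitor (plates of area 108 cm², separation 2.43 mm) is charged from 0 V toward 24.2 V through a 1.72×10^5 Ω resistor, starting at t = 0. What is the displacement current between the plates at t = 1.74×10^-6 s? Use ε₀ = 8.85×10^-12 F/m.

1.09×10^-4 A

C = ε₀A/d = (8.85×10^-12)(0.0108)/(2.43×10^-3) = 3.933×10^-11 F, so τ = RC = 6.765×10^-6 s.
The conduction current is I(t) = (V₀/R) e^(−t/τ), and the displacement current between the plates equals it.
t/τ = 0.2572; I_d = (24.2/1.72×10^5) · e^(−0.2572) = (1.407×10^-4)(0.7732) = 1.09×10^-4 A.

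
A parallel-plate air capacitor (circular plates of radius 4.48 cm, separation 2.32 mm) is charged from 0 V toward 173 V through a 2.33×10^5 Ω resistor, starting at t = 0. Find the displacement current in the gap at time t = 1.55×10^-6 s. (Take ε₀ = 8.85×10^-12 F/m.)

C = ε₀A/d = (8.85×10^-12)(6.305×10^-3)/(2.32×10^-3) = 2.405×10^-11 F and τ = RC = 5.604×10^-6 s. I_d in the gap equals the RC charging current.
I_d(t) = (V₀/R) e^(−t/τ) = 7.425×10^-4 · e^(−0.2766) = 5.63×10^-4 A.

5.63×10^-4 A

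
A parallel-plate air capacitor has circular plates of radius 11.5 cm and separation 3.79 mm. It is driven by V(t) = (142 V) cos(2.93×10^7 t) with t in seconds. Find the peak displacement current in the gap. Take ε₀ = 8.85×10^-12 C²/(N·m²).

0.404 A

The displacement current equals the conduction current C dV/dt, which peaks at C V₀ ω.
With C = ε₀A/d = (8.85×10^-12)(0.04155)/(3.79×10^-3) = 9.702×10^-11 F and ω = 2.93×10^7 rad/s, I_d,max = (9.702×10^-11)(142)(2.93×10^7) = 0.404 A.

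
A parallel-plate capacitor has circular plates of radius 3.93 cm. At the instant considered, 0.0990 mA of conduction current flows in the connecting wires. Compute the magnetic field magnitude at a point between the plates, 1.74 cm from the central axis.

2.23×10^-10 T

No conduction current crosses the gap, so I_d there equals the 9.90×10^-5 A in the leads.
An Ampèrian loop of radius r encloses a fraction (r/R)² of I_d. Then B·2πr = μ₀ I_d (r/R)², giving B = μ₀ I_d r/(2πR²) = 2.23×10^-10 T.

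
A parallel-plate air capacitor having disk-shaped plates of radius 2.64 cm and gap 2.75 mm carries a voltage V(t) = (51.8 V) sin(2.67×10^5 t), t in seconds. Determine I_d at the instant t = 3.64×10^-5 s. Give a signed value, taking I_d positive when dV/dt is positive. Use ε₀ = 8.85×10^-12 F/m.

dV/dt = (51.8)(2.67×10^5)·cos(9.7188) = -1.324×10^7 V/s.
I_d = C dV/dt with C = ε₀A/d = (8.85×10^-12)(2.190×10^-3)/(2.75×10^-3) = 7.048×10^-12 F, so I_d = (7.048×10^-12)(-1.324×10^7) = -9.33×10^-5 A.

-9.33×10^-5 A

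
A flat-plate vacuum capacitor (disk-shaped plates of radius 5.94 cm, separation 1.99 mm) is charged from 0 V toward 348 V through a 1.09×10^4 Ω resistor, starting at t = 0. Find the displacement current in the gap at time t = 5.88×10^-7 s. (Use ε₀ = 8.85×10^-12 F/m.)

C = ε₀A/d = (8.85×10^-12)(0.01108)/(1.99×10^-3) = 4.928×10^-11 F and τ = RC = 5.372×10^-7 s. I_d in the gap equals the RC charging current.
I_d(t) = (V₀/R) e^(−t/τ) = 0.03193 · e^(−1.095) = 0.0107 A.

0.0107 A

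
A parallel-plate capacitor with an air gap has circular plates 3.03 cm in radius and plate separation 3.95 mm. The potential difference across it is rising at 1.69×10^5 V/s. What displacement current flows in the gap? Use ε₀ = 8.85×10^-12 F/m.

C = ε₀A/d = (8.85×10^-12)(2.884×10^-3)/(3.95×10^-3) = 6.462×10^-12 F.
I_d = C dV/dt = (6.462×10^-12)(1.69×10^5) = 1.09×10^-6 A.

1.09×10^-6 A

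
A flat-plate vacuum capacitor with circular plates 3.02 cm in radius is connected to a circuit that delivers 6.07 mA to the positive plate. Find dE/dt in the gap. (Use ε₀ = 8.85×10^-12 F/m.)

The displacement current between the plates equals the conduction current, I_d = 6.07 mA.
Inverting I_d = ε₀ A dE/dt gives dE/dt = 6.07×10^-3 / (8.85×10^-12 · 2.865×10^-3) = 2.39×10^11 V/(m·s).

2.39×10^11 V/(m·s)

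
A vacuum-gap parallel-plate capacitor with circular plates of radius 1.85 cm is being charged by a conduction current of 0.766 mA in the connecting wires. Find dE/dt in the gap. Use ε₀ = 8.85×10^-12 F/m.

8.05×10^10 V/(m·s)

The displacement current between the plates equals the conduction current, I_d = 0.766 mA.
Since I_d = ε₀ A dE/dt, dE/dt = I_d/(ε₀A) = (7.66×10^-4)/((8.85×10^-12)(1.075×10^-3)) = 8.05×10^10 V/(m·s).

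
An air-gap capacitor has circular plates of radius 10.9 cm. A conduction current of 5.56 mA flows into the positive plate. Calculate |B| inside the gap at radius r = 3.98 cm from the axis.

By continuity the displacement current in the gap matches the conduction current: I_d = 5.56×10^-3 A.
For r < R the Ampère–Maxwell law gives B(2πr) = μ₀ I_d (r²/R²), so B = μ₀ I_d r/(2πR²) = (4π×10^-7)(5.56×10^-3)(0.0398)/(2π·0.109²) = 3.73×10^-9 T.

3.73×10^-9 T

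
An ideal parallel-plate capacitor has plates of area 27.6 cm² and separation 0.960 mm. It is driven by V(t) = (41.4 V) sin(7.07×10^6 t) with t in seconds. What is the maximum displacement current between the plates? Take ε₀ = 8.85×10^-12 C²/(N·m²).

(dE/dt)_max = V₀ω/d = 3.049×10^11 V/(m·s); ω = 7.07×10^6 rad/s.
I_d,max = ε₀ A (dE/dt)_max = (8.85×10^-12)(2.76×10^-3)(3.049×10^11) = 7.45×10^-3 A.

7.45×10^-3 A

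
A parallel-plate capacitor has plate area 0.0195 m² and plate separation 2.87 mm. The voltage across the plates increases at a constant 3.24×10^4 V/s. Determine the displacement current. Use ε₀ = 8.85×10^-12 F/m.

The field between the plates is E = V/d, so dE/dt = (3.24×10^4)/(2.87×10^-3 m) = 1.129×10^7 V/(m·s).
I_d = ε₀ A (dE/dt) = (8.85×10^-12)(0.0195)(1.129×10^7) = 1.95×10^-6 A.

1.95×10^-6 A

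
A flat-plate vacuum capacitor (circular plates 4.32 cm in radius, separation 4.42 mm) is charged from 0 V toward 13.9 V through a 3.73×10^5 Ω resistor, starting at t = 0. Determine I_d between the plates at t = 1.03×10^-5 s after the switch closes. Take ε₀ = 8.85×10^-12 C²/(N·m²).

3.55×10^-6 A

C = ε₀A/d = (8.85×10^-12)(5.863×10^-3)/(4.42×10^-3) = 1.174×10^-11 F, so τ = RC = 4.379×10^-6 s.
The conduction current is I(t) = (V₀/R) e^(−t/τ), and the displacement current between the plates equals it.
t/τ = 2.352; I_d = (13.9/3.73×10^5) · e^(−2.352) = (3.727×10^-5)(0.09518) = 3.55×10^-6 A.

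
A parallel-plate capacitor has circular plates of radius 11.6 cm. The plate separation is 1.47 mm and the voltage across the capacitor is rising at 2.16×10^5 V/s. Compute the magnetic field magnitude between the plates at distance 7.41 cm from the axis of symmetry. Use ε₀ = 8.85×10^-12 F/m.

With E = V/d, dE/dt = 1.469×10^8 V/(m·s) and πR² = 0.04227 m², giving I_d = ε₀ πR² dE/dt = 5.495×10^-5 A.
An Ampèrian loop of radius r encloses a fraction (r/R)² of I_d. Then B·2πr = μ₀ I_d (r/R)², giving B = μ₀ I_d r/(2πR²) = 6.05×10^-11 T.

6.05×10^-11 T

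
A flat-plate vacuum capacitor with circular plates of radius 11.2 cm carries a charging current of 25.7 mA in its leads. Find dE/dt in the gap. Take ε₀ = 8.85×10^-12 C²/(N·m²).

7.37×10^10 V/(m·s)

The displacement current between the plates equals the conduction current, I_d = 25.7 mA.
Then dE/dt = I_d/(ε₀A) = 7.37×10^10 V/(m·s).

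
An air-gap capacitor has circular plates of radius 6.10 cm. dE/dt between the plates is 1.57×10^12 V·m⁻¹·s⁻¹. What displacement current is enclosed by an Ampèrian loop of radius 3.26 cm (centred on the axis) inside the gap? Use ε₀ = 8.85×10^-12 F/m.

Total displacement current: I_d = ε₀(πR²)(dE/dt) = (8.85×10^-12)(0.01169)(1.57×10^12) = 0.1624 A.
Since J_d is uniform, the enclosed fraction is (r/R)² = 0.2856, giving I_d,enc = 0.0464 A.

0.0464 A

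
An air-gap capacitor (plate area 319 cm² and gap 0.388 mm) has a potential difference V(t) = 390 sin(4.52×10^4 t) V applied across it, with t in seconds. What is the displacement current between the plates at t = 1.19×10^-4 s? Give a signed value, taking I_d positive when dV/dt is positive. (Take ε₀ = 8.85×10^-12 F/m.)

dE/dt = (V₀ω/d)·cos(ωt) with ωt = 5.3788 rad: (390)(4.52×10^4)(0.6182)/(3.88×10^-4) = 2.809×10^10 V/(m·s).
I_d = ε₀ A dE/dt = (8.85×10^-12)(0.0319)(2.809×10^10) = 7.93×10^-3 A.

7.93×10^-3 A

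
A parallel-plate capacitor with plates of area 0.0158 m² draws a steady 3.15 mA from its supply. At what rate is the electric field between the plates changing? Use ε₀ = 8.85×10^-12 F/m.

2.25×10^10 V/(m·s)

By continuity, I_d in the gap equals the 3.15 mA flowing in the wire.
Inverting I_d = ε₀ A dE/dt gives dE/dt = 3.15×10^-3 / (8.85×10^-12 · 0.0158) = 2.25×10^10 V/(m·s).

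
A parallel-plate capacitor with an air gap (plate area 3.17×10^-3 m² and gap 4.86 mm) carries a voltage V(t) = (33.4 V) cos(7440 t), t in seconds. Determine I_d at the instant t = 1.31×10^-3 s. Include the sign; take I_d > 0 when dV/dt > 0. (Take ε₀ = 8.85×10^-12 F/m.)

4.53×10^-7 A

C = ε₀A/d = (8.85×10^-12)(3.17×10^-3)/(4.86×10^-3) = 5.773×10^-12 F. dV/dt = V₀ω·−sin(ωt); at ωt = 9.7464 rad this factor is 0.3161.
I_d = C dV/dt = (5.773×10^-12)(33.4)(7440)(0.3161) = 4.53×10^-7 A.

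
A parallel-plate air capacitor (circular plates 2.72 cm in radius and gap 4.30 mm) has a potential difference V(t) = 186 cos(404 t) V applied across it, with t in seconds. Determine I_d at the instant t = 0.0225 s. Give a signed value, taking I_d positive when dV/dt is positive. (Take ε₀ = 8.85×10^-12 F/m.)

dE/dt = (V₀ω/d)·−sin(ωt) with ωt = 9.09 rad: (186)(404)(-0.3286)/(4.30×10^-3) = -5.742×10^6 V/(m·s).
I_d = ε₀ A dE/dt = (8.85×10^-12)(2.324×10^-3)(-5.742×10^6) = -1.18×10^-7 A.

-1.18×10^-7 A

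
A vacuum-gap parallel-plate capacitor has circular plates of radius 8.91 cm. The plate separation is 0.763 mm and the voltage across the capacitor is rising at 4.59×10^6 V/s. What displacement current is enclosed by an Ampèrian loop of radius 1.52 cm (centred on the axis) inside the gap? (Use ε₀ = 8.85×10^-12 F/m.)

dE/dt = (dV/dt)/d = 6.016×10^9 V/(m·s); I_d = ε₀(πR²)(dE/dt) = (8.85×10^-12)(0.02494)(6.016×10^9) = 1.328×10^-3 A.
Since J_d is uniform, the enclosed fraction is (r/R)² = 0.02910, giving I_d,enc = 3.86×10^-5 A.

3.86×10^-5 A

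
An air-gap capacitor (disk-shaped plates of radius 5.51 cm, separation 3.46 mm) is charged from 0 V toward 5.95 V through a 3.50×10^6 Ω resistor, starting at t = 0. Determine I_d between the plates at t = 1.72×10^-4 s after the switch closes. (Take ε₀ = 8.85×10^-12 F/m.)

C = ε₀A/d = (8.85×10^-12)(9.538×10^-3)/(3.46×10^-3) = 2.440×10^-11 F and τ = RC = 8.540×10^-5 s. I_d in the gap equals the RC charging current.
I_d(t) = (V₀/R) e^(−t/τ) = 1.700×10^-6 · e^(−2.014) = 2.27×10^-7 A.

2.27×10^-7 A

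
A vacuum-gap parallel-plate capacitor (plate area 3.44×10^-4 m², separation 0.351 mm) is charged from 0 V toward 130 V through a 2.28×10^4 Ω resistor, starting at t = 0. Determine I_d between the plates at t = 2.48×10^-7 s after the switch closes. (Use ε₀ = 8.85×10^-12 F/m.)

1.63×10^-3 A

C = ε₀A/d = (8.85×10^-12)(3.44×10^-4)/(3.51×10^-4) = 8.674×10^-12 F, so τ = RC = 1.978×10^-7 s.
The conduction current is I(t) = (V₀/R) e^(−t/τ), and the displacement current between the plates equals it.
t/τ = 1.254; I_d = (130/2.28×10^4) · e^(−1.254) = (5.702×10^-3)(0.2854) = 1.63×10^-3 A.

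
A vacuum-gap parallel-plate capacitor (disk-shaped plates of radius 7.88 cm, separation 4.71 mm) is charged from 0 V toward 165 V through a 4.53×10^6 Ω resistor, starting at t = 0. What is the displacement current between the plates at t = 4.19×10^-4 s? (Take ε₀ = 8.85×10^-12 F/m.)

2.92×10^-6 A

C = ε₀A/d = (8.85×10^-12)(0.01951)/(4.71×10^-3) = 3.666×10^-11 F, so τ = RC = 1.661×10^-4 s.
The conduction current is I(t) = (V₀/R) e^(−t/τ), and the displacement current between the plates equals it.
t/τ = 2.523; I_d = (165/4.53×10^6) · e^(−2.523) = (3.642×10^-5)(0.08022) = 2.92×10^-6 A.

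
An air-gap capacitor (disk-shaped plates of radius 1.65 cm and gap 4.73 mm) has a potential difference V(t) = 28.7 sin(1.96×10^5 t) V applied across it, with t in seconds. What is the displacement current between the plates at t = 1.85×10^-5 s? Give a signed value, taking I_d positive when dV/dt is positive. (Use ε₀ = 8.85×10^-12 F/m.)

C = ε₀A/d = (8.85×10^-12)(8.553×10^-4)/(4.73×10^-3) = 1.600×10^-12 F. dV/dt = V₀ω·cos(ωt); at ωt = 3.626 rad this factor is -0.8850.
I_d = C dV/dt = (1.600×10^-12)(28.7)(1.96×10^5)(-0.8850) = -7.97×10^-6 A.

-7.97×10^-6 A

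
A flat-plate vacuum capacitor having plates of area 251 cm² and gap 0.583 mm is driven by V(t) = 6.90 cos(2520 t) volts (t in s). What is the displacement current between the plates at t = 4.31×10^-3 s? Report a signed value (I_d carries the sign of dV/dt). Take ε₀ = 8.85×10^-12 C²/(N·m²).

C = ε₀A/d = (8.85×10^-12)(0.0251)/(5.83×10^-4) = 3.810×10^-10 F. dV/dt = V₀ω·−sin(ωt); at ωt = 10.8612 rad this factor is 0.9910.
I_d = C dV/dt = (3.810×10^-10)(6.90)(2520)(0.9910) = 6.57×10^-6 A.

6.57×10^-6 A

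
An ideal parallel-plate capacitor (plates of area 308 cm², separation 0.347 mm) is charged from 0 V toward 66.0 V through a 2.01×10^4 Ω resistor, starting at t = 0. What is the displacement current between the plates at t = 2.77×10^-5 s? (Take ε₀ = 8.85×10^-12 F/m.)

With C = ε₀A/d = (8.85×10^-12)(0.0308)/(3.47×10^-4) = 7.855×10^-10 F, the time constant is τ = RC = 1.579×10^-5 s, so t/τ = 1.754 and e^(−t/τ) = 0.1731.
I_d = I_cond = (V₀/R) e^(−t/τ) = (3.284×10^-3)(0.1731) = 5.68×10^-4 A.

5.68×10^-4 A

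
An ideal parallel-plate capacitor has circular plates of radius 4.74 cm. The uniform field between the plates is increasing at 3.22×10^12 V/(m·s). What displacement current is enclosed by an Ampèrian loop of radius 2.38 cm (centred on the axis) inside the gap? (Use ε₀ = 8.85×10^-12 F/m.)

Through the whole plate area (πR² = 7.058×10^-3 m²), I_d = ε₀ πR² dE/dt = 0.2011 A.
Since J_d is uniform, the enclosed fraction is (r/R)² = 0.2521, giving I_d,enc = 0.0507 A.

0.0507 A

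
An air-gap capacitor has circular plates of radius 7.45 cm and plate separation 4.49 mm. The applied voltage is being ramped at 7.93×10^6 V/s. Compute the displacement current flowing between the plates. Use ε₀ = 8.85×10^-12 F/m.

E = V/d so dE/dt = (dV/dt)/d = 1.766×10^9 V/(m·s), and I_d = ε₀ A dE/dt = (8.85×10^-12)(0.01744)(1.766×10^9) = 2.73×10^-4 A.

2.73×10^-4 A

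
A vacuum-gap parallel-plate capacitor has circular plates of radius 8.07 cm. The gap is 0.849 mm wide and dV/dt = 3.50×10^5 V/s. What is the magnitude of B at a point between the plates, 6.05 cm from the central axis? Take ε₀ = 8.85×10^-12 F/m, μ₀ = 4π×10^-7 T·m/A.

With E = V/d, dE/dt = 4.122×10^8 V/(m·s) and πR² = 0.02046 m², giving I_d = ε₀ πR² dE/dt = 7.464×10^-5 A.
∮B·dl = μ₀ I_d,enc with I_d,enc = I_d r²/R² = 4.195×10^-5 A; so B = μ₀ I_d,enc/(2πr) = 1.39×10^-10 T.

1.39×10^-10 T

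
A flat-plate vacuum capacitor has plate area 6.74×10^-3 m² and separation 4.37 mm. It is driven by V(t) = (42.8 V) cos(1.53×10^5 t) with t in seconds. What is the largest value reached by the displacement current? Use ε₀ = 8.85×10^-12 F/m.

8.94×10^-5 A

The displacement current equals the conduction current C dV/dt, which peaks at C V₀ ω.
With C = ε₀A/d = (8.85×10^-12)(6.74×10^-3)/(4.37×10^-3) = 1.365×10^-11 F and ω = 1.53×10^5 rad/s, I_d,max = (1.365×10^-11)(42.8)(1.53×10^5) = 8.94×10^-5 A.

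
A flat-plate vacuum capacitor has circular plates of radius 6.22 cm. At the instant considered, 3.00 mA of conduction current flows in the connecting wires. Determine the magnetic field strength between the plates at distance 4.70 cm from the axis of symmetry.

7.29×10^-9 T

By continuity the displacement current in the gap matches the conduction current: I_d = 3.00×10^-3 A.
An Ampèrian loop of radius r encloses a fraction (r/R)² of I_d. Then B·2πr = μ₀ I_d (r/R)², giving B = μ₀ I_d r/(2πR²) = 7.29×10^-9 T.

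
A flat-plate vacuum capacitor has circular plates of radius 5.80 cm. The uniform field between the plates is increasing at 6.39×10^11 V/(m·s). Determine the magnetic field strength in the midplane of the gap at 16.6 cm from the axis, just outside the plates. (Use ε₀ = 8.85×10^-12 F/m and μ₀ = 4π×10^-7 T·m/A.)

7.20×10^-8 T

Total displacement current: I_d = ε₀(πR²)(dE/dt) = (8.85×10^-12)(0.01057)(6.39×10^11) = 0.05977 A.
For r ≥ R the full I_d is enclosed: B = μ₀ I_d/(2πr) = (4π×10^-7)(0.05977)/(2π·0.166) = 7.20×10^-8 T.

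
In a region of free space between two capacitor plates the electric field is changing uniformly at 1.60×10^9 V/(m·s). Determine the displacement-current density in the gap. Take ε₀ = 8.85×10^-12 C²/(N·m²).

J_d = ε₀ ∂E/∂t, so J_d = 0.0142 A/m².

0.0142 A/m²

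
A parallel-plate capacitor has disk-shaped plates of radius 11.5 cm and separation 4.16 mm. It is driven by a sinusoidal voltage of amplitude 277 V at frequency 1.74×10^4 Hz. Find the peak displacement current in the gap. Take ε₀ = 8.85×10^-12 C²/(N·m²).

2.68×10^-3 A

C = ε₀A/d = (8.85×10^-12)(0.04155)/(4.16×10^-3) = 8.839×10^-11 F; ω = 2πf = 1.093×10^5 rad/s.
I_d = C dV/dt, so |I_d|_max = C V₀ ω = (8.839×10^-11)(277)(1.093×10^5) = 2.68×10^-3 A.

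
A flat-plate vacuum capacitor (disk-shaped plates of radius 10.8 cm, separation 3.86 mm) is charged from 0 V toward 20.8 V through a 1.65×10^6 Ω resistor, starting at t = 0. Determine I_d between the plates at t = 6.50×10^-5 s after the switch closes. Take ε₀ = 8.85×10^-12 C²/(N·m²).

With C = ε₀A/d = (8.85×10^-12)(0.03664)/(3.86×10^-3) = 8.401×10^-11 F, the time constant is τ = RC = 1.386×10^-4 s, so t/τ = 0.4690 and e^(−t/τ) = 0.6256.
I_d = I_cond = (V₀/R) e^(−t/τ) = (1.261×10^-5)(0.6256) = 7.89×10^-6 A.

7.89×10^-6 A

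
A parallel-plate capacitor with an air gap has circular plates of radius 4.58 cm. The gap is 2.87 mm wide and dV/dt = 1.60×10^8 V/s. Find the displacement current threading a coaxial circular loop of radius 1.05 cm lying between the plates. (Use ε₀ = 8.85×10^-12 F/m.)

1.71×10^-4 A

With E = V/d, dE/dt = 5.575×10^10 V/(m·s) and πR² = 6.590×10^-3 m², giving I_d = ε₀ πR² dE/dt = 3.251×10^-3 A.
Since J_d is uniform, the enclosed fraction is (r/R)² = 0.05256, giving I_d,enc = 1.71×10^-4 A.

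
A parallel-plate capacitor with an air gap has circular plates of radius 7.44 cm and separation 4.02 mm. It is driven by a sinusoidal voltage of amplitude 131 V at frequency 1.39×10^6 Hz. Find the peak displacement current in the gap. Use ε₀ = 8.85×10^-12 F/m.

0.0438 A

The displacement current equals the conduction current C dV/dt, which peaks at C V₀ ω.
With C = ε₀A/d = (8.85×10^-12)(0.01739)/(4.02×10^-3) = 3.828×10^-11 F and ω = 2πf = 8.734×10^6 rad/s, I_d,max = (3.828×10^-11)(131)(8.734×10^6) = 0.0438 A.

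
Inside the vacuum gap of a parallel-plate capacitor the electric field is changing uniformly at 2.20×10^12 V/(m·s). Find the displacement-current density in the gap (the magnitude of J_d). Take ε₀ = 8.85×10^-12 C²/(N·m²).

The displacement-current density is ε₀ ∂E/∂t = (8.85×10^-12)(2.20×10^12) = 19.5 A/m².

19.5 A/m²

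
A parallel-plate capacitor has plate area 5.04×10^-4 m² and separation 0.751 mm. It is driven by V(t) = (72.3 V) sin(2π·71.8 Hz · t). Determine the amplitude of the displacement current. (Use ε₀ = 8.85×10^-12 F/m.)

(dE/dt)_max = V₀ω/d = 4.343×10^7 V/(m·s); ω = 2πf = 451.1 rad/s.
I_d,max = ε₀ A (dE/dt)_max = (8.85×10^-12)(5.04×10^-4)(4.343×10^7) = 1.94×10^-7 A.

1.94×10^-7 A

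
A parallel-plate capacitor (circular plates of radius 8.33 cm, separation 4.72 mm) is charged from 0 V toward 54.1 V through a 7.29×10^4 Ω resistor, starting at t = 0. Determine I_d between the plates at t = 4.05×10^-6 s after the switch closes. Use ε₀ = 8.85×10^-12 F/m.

C = ε₀A/d = (8.85×10^-12)(0.02180)/(4.72×10^-3) = 4.088×10^-11 F and τ = RC = 2.980×10^-6 s. I_d in the gap equals the RC charging current.
I_d(t) = (V₀/R) e^(−t/τ) = 7.421×10^-4 · e^(−1.359) = 1.91×10^-4 A.

1.91×10^-4 A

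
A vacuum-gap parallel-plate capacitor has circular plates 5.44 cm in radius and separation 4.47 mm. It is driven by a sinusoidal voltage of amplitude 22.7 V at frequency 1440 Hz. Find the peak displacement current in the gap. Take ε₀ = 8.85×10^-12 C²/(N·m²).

3.78×10^-6 A

(dE/dt)_max = V₀ω/d = 4.595×10^7 V/(m·s); ω = 2πf = 9048 rad/s.
I_d,max = ε₀ A (dE/dt)_max = (8.85×10^-12)(9.297×10^-3)(4.595×10^7) = 3.78×10^-6 A.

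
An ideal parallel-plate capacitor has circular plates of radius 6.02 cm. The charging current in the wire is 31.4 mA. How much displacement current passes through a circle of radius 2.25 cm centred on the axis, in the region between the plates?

No conduction current crosses the gap, so I_d there equals the 0.0314 A in the leads.
The field is uniform, so I_d,enc = I_d (r/R)² = (0.0314)(2.25/6.02)² = 4.39×10^-3 A.

4.39×10^-3 A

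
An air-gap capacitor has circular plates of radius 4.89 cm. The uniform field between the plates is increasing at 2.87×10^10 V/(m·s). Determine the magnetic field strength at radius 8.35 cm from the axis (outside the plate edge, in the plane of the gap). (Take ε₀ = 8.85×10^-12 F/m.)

Total displacement current: I_d = ε₀(πR²)(dE/dt) = (8.85×10^-12)(7.512×10^-3)(2.87×10^10) = 1.908×10^-3 A.
With r > R the enclosed displacement current is the full I_d; B = μ₀ I_d / (2πr) = 4.57×10^-9 T.

4.57×10^-9 T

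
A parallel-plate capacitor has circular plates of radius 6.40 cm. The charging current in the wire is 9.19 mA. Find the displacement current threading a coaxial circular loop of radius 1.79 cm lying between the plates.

No conduction current crosses the gap, so I_d there equals the 9.19×10^-3 A in the leads.
Through an area πr² the displacement current is I_d·(πr²/πR²) = I_d (r/R)² = 7.19×10^-4 A.

7.19×10^-4 A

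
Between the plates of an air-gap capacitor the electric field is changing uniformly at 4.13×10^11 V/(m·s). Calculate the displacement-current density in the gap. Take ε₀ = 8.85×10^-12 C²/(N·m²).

J_d = ε₀ ∂E/∂t, so J_d = 3.66 A/m².

3.66 A/m²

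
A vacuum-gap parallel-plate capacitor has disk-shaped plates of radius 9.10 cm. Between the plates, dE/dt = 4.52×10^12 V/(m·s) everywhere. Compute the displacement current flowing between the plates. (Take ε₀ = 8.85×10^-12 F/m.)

1.04 A

With a uniform field, Φ_E = EA, so I_d = ε₀ A dE/dt = 1.04 A.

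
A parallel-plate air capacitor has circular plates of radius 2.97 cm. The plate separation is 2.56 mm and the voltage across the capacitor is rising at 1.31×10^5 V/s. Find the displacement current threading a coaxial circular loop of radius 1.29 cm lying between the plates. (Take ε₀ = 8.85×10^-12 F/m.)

I_d = C dV/dt with C = ε₀πR²/d = 9.579×10^-12 F, so I_d = (9.579×10^-12)(1.31×10^5) = 1.255×10^-6 A.
The field is uniform, so I_d,enc = I_d (r/R)² = (1.255×10^-6)(1.29/2.97)² = 2.37×10^-7 A.

2.37×10^-7 A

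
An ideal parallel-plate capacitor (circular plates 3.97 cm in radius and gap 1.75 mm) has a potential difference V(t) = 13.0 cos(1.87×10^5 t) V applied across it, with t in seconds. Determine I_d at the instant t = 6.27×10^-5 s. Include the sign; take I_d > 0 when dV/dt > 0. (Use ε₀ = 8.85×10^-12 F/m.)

4.54×10^-5 A

dV/dt = (13.0)(1.87×10^5)·−sin(11.7249) = 1.813×10^6 V/s.
I_d = C dV/dt with C = ε₀A/d = (8.85×10^-12)(4.951×10^-3)/(1.75×10^-3) = 2.504×10^-11 F, so I_d = (2.504×10^-11)(1.813×10^6) = 4.54×10^-5 A.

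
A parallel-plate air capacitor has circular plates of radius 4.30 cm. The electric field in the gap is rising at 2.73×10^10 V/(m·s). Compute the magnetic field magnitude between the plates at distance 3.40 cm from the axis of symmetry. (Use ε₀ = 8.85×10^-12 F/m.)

5.16×10^-9 T

I_d = ε₀ dΦ_E/dt = ε₀ πR² (dE/dt) = (8.85×10^-12)(5.809×10^-3)(2.73×10^10) = 1.403×10^-3 A through the full plate area.
For r < R the Ampère–Maxwell law gives B(2πr) = μ₀ I_d (r²/R²), so B = μ₀ I_d r/(2πR²) = (4π×10^-7)(1.403×10^-3)(0.0340)/(2π·0.0430²) = 5.16×10^-9 T.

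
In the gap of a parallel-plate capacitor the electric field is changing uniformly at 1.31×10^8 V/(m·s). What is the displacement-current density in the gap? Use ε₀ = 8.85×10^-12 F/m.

The displacement-current density is ε₀ ∂E/∂t = (8.85×10^-12)(1.31×10^8) = 1.16×10^-3 A/m².

1.16×10^-3 A/m²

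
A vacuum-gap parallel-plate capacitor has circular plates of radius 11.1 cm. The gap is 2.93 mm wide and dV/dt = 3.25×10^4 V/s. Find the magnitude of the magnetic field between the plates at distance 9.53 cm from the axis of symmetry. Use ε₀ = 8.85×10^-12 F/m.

5.88×10^-12 T

dE/dt = (dV/dt)/d = 1.109×10^7 V/(m·s); I_d = ε₀(πR²)(dE/dt) = (8.85×10^-12)(0.03871)(1.109×10^7) = 3.799×10^-6 A.
An Ampèrian loop of radius r encloses a fraction (r/R)² of I_d. Then B·2πr = μ₀ I_d (r/R)², giving B = μ₀ I_d r/(2πR²) = 5.88×10^-12 T.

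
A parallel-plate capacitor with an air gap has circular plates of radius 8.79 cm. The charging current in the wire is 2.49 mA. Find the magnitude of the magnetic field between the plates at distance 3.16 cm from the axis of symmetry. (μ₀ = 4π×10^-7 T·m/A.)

By continuity the displacement current in the gap matches the conduction current: I_d = 2.49×10^-3 A.
For r < R the Ampère–Maxwell law gives B(2πr) = μ₀ I_d (r²/R²), so B = μ₀ I_d r/(2πR²) = (4π×10^-7)(2.49×10^-3)(0.0316)/(2π·0.0879²) = 2.04×10^-9 T.

2.04×10^-9 T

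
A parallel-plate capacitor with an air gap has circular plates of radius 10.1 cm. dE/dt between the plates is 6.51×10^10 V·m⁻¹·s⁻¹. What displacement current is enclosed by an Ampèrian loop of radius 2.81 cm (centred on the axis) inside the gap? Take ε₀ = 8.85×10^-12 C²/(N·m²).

1.43×10^-3 A

Total displacement current: I_d = ε₀(πR²)(dE/dt) = (8.85×10^-12)(0.03205)(6.51×10^10) = 0.01847 A.
Through an area πr² the displacement current is I_d·(πr²/πR²) = I_d (r/R)² = 1.43×10^-3 A.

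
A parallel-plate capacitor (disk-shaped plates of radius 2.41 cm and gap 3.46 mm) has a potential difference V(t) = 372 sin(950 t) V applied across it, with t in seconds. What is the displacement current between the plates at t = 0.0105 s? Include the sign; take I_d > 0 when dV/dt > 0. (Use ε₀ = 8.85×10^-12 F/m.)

-1.41×10^-6 A

dE/dt = (V₀ω/d)·cos(ωt) with ωt = 9.975 rad: (372)(950)(-0.8524)/(3.46×10^-3) = -8.706×10^7 V/(m·s).
I_d = ε₀ A dE/dt = (8.85×10^-12)(1.825×10^-3)(-8.706×10^7) = -1.41×10^-6 A.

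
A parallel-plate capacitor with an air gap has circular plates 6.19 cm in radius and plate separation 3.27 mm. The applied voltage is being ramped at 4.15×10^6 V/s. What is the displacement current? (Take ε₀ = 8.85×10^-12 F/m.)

E = V/d so dE/dt = (dV/dt)/d = 1.269×10^9 V/(m·s), and I_d = ε₀ A dE/dt = (8.85×10^-12)(0.01204)(1.269×10^9) = 1.35×10^-4 A.

1.35×10^-4 A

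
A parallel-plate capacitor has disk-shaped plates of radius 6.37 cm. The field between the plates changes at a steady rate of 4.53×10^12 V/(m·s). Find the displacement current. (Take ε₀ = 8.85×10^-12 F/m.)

I_d = ε₀ A (dE/dt) = (8.85×10^-12)(0.01275 m²)(4.53×10^12) = 0.511 A.

0.511 A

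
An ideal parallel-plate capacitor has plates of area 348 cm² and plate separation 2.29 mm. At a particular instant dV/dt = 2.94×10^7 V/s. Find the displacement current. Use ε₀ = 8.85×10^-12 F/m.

3.95×10^-3 A

The field between the plates is E = V/d, so dE/dt = (2.94×10^7)/(2.29×10^-3 m) = 1.284×10^10 V/(m·s).
I_d = ε₀ A (dE/dt) = (8.85×10^-12)(0.0348)(1.284×10^10) = 3.95×10^-3 A.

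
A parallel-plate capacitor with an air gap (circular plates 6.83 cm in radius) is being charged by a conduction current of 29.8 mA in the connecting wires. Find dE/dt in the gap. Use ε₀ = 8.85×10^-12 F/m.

2.30×10^11 V/(m·s)

Charge continuity gives I_d = I = 0.0298 A between the plates.
Since I_d = ε₀ A dE/dt, dE/dt = I_d/(ε₀A) = (0.0298)/((8.85×10^-12)(0.01466)) = 2.30×10^11 V/(m·s).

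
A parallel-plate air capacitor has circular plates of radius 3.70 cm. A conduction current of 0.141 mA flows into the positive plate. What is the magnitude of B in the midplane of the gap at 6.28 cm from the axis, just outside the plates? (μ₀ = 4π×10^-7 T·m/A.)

By continuity the displacement current in the gap matches the conduction current: I_d = 1.41×10^-4 A.
For r ≥ R the full I_d is enclosed: B = μ₀ I_d/(2πr) = (4π×10^-7)(1.41×10^-4)/(2π·0.0628) = 4.49×10^-10 T.

4.49×10^-10 T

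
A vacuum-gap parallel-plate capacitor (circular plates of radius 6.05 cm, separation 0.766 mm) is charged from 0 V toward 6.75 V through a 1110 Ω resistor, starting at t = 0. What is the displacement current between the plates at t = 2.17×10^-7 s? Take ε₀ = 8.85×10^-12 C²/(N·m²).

C = ε₀A/d = (8.85×10^-12)(0.01150)/(7.66×10^-4) = 1.329×10^-10 F and τ = RC = 1.475×10^-7 s. I_d in the gap equals the RC charging current.
I_d(t) = (V₀/R) e^(−t/τ) = 6.081×10^-3 · e^(−1.471) = 1.40×10^-3 A.

1.40×10^-3 A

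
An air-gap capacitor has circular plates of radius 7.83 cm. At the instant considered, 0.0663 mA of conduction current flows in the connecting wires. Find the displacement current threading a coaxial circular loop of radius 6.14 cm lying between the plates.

Between the plates the displacement current equals the wire current: I_d = 0.0663 mA = 6.63×10^-5 A.
Through an area πr² the displacement current is I_d·(πr²/πR²) = I_d (r/R)² = 4.08×10^-5 A.

4.08×10^-5 A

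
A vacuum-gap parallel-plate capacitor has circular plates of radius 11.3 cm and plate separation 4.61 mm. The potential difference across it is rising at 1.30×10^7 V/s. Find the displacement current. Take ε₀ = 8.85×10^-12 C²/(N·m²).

1.00×10^-3 A

The displacement current equals the charging current C dV/dt. With C = ε₀A/d = (8.85×10^-12)(0.04011)/(4.61×10^-3) = 7.700×10^-11 F, I_d = (7.700×10^-11)(1.30×10^7) = 1.00×10^-3 A.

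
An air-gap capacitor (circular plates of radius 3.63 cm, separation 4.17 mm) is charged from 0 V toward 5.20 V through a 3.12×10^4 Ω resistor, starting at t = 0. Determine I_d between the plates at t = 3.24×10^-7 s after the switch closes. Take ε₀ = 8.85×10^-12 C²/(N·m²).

5.11×10^-5 A

C = ε₀A/d = (8.85×10^-12)(4.140×10^-3)/(4.17×10^-3) = 8.786×10^-12 F, so τ = RC = 2.741×10^-7 s.
The conduction current is I(t) = (V₀/R) e^(−t/τ), and the displacement current between the plates equals it.
t/τ = 1.182; I_d = (5.20/3.12×10^4) · e^(−1.182) = (1.667×10^-4)(0.3067) = 5.11×10^-5 A.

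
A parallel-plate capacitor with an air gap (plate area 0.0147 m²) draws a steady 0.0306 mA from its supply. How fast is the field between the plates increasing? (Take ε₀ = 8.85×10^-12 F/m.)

2.35×10^8 V/(m·s)

The displacement current between the plates equals the conduction current, I_d = 0.0306 mA.
Inverting I_d = ε₀ A dE/dt gives dE/dt = 3.06×10^-5 / (8.85×10^-12 · 0.0147) = 2.35×10^8 V/(m·s).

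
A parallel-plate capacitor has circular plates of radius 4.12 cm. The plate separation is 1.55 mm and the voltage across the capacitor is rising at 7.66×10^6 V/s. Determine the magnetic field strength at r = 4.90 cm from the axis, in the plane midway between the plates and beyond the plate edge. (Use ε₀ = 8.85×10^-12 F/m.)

dE/dt = (dV/dt)/d = 4.942×10^9 V/(m·s); I_d = ε₀(πR²)(dE/dt) = (8.85×10^-12)(5.333×10^-3)(4.942×10^9) = 2.332×10^-4 A.
With r > R the enclosed displacement current is the full I_d; B = μ₀ I_d / (2πr) = 9.52×10^-10 T.

9.52×10^-10 T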